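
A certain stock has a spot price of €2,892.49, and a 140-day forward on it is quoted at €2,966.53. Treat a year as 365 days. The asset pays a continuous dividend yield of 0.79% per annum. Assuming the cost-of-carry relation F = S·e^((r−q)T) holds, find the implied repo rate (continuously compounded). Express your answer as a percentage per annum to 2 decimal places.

7.38%

From F = S·e^((r−q)T): (r − q) = ln(F/S)/T
ln(2966.53/2892.49) = ln(1.025597) = 0.025275
(r − q) = 0.025275 / (140/365) = 0.065896
r = ln(F/S)/T + q = 0.065896 + 0.0079 = 0.073796
r = 7.38%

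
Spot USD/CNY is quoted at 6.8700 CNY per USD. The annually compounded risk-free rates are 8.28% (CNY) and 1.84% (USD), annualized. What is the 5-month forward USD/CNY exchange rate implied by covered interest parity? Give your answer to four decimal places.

7.0478

By covered interest parity, F = S · (1+r_CNY)^T / (1+r_USD)^T
= 6.8700 × 1.033701 / 1.007626 = 6.8700 × 1.025878
F = 7.0478 CNY per USD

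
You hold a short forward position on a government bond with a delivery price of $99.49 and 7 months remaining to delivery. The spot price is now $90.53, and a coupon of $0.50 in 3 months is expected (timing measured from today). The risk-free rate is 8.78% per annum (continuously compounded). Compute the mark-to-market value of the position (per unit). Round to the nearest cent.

$4.48

PV(remaining coupons) I = 0.50·e^(−0.0878·3/12) = 0.4891
Current forward F = (S − I)·e^(rT) = (90.53 − 0.4891)·e^(0.0878·7/12) = 90.0409 × 1.052551 = 94.7726
Value (long) = (F − K)·e^(−rT) = (94.7726 − 99.49) × 0.950073 = -4.4819
Short position value = −(long value) = $4.48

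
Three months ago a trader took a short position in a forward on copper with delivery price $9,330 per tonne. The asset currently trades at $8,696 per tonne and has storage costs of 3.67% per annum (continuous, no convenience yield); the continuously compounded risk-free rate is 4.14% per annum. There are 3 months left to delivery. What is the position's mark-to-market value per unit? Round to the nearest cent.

Current fair forward for the remaining 3 months: F = S·e^((r + u)·T), (r + u) = 0.0414 + 0.0367 = 0.0781
F = 8696 · e^(0.0781 × 3/12) = 8696 × 1.01971686 = 8867.4578
Value of long forward = (F − K)·e^(−rT) = (8867.4578 − 9330) · e^(−0.0414·3/12)
= -462.5422 × 0.98970338 = -457.78
Short position value = −(long value) = $457.78

$457.78 per tonne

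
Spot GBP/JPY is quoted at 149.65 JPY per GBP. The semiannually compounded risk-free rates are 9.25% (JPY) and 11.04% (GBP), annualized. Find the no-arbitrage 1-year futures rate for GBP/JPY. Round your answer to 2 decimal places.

147.12

By covered interest parity, F = S · (1+r_JPY/2)^(2T) / (1+r_GBP/2)^(2T)
= 149.65 × 1.094639 / 1.113447 = 149.65 × 0.983108
F = 147.12 JPY per GBP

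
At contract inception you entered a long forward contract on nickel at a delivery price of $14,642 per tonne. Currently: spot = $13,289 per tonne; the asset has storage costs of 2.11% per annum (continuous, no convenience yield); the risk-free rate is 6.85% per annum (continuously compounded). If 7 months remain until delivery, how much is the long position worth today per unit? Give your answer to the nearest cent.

Current fair forward for the remaining 7 months: F = S·e^((r + u)·T), (r + u) = 0.0685 + 0.0211 = 0.0896
F = 13289 · e^(0.0896 × 7/12) = 13289 × 1.05365668 = 14002.0436
Value of long forward = (F − K)·e^(−rT) = (14002.0436 − 14642) · e^(−0.0685·7/12)
= -639.9564 × 0.96082947 = -614.89

-$614.89 per tonne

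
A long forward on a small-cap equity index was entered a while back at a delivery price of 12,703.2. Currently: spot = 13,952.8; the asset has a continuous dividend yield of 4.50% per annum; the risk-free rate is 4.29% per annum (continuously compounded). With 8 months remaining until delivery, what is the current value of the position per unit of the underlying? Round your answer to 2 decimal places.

1195.40

Current fair forward for the remaining 8 months: F = S·e^((r − q)·T), (r − q) = 0.0429 − 0.0450 = -0.0021
F = 13952.8 · e^(-0.0021 × 8/12) = 13952.8 × 0.99860098 = 13933.2798
Value of long forward = (F − K)·e^(−rT) = (13933.2798 − 12703.2) · e^(−0.0429·8/12)
= 1230.0798 × 0.97180511 = 1195.40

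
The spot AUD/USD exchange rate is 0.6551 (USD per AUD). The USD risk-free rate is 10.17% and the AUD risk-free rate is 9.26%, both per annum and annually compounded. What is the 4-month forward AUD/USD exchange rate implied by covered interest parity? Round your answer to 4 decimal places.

0.6569

By covered interest parity, F = S · (1+r_USD)^T / (1+r_AUD)^T
= 0.6551 × 1.032812 / 1.029960 = 0.6551 × 1.002769
F = 0.6569 USD per AUD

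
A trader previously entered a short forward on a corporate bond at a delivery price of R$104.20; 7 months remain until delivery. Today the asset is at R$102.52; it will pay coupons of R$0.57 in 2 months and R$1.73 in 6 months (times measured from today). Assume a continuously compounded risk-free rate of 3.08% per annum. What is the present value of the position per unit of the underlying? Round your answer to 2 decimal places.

PV(remaining coupons) I = 0.57·e^(−0.0308·2/12) + 1.73·e^(−0.0308·6/12) = 2.2706
Current forward F = (S − I)·e^(rT) = (102.52 − 2.2706)·e^(0.0308·7/12) = 100.2494 × 1.018129 = 102.0668
Value (long) = (F − K)·e^(−rT) = (102.0668 − 104.20) × 0.982194 = -2.0952
Short position value = −(long value) = R$2.10

R$2.10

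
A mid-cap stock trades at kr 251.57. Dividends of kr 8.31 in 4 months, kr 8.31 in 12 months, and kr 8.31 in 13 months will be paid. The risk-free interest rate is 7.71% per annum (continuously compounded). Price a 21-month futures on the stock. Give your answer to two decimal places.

kr 261.09

PV(dividends) I = 8.31·e^(−0.0771·4/12) + 8.31·e^(−0.0771·12/12) + 8.31·e^(−0.0771·13/12)
I = 8.0992 + 7.6934 + 7.6441 = 23.4367
F = (S − I)·e^(rT) = (251.57 − 23.4367) · e^(0.0771·21/12)
= 228.1333 · e^0.134925 = 228.1333 × 1.144451 = kr 261.09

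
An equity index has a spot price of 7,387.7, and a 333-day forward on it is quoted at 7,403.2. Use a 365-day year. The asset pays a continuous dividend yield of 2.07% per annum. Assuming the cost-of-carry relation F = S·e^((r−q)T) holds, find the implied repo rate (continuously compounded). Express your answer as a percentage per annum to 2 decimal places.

From F = S·e^((r−q)T): (r − q) = ln(F/S)/T
ln(7403.2/7387.7) = ln(1.002098) = 0.002096
(r − q) = 0.002096 / (333/365) = 0.002297
r = ln(F/S)/T + q = 0.002297 + 0.0207 = 0.022997
r = 2.30%

2.30%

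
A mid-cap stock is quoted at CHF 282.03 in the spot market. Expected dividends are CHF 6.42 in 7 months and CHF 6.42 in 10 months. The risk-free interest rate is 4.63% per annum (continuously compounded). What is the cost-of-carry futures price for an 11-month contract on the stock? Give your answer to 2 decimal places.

PV(dividends) I = 6.42·e^(−0.0463·7/12) + 6.42·e^(−0.0463·10/12)
I = 6.2489 + 6.1770 = 12.4259
F = (S − I)·e^(rT) = (282.03 − 12.4259) · e^(0.0463·11/12)
= 269.6041 · e^0.042442 = 269.6041 × 1.043356 = CHF 281.29

CHF 281.29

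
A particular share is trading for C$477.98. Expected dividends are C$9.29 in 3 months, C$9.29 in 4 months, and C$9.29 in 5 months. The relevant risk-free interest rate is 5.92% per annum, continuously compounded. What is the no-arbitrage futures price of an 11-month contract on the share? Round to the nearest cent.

C$475.79

PV(dividends) I = 9.29·e^(−0.0592·3/12) + 9.29·e^(−0.0592·4/12) + 9.29·e^(−0.0592·5/12)
I = 9.1535 + 9.1085 + 9.0636 = 27.3256
F = (S − I)·e^(rT) = (477.98 − 27.3256) · e^(0.0592·11/12)
= 450.6544 · e^0.054267 = 450.6544 × 1.055766 = C$475.79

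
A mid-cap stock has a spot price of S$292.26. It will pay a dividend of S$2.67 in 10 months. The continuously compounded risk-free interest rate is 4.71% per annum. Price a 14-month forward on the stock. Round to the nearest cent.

PV(dividends) I = 2.67·e^(−0.0471·10/12)
I = 2.5672
F = (S − I)·e^(rT) = (292.26 − 2.5672) · e^(0.0471·14/12)
= 289.6928 · e^0.054950 = 289.6928 × 1.056488 = S$306.06

S$306.06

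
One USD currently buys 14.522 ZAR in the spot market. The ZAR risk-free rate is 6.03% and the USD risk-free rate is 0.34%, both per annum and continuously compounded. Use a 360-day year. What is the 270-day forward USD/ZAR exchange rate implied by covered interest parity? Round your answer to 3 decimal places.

F = S·e^((r_ZAR − r_USD)T) = 14.522 · e^((0.0603 − 0.0034) × 270/360)
= 14.522 · e^0.042675 = 14.522 × 1.043599
F = 15.155 ZAR per USD

15.155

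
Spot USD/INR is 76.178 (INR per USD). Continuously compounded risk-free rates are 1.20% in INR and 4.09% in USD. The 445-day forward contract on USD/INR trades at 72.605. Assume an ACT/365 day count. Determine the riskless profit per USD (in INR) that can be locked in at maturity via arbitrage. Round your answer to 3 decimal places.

Fair forward: F* = S·e^(carry·T), with carry = (r_INR − r_USD) = 0.0120 − 0.0409 = -0.0289
F* = 76.178 · e^(-0.0289 × 445/365) = 76.178 · e^-0.035234 = 76.178 × 0.965379 = 73.5406
Market 72.605 < fair 73.5406: forward underpriced → reverse cash-and-carry (short spot, go long the forward).
At maturity, profit = |F_mkt − F*| = |72.605 − 73.5406| = 0.936 per USD (in INR)

0.936 per USD (in INR)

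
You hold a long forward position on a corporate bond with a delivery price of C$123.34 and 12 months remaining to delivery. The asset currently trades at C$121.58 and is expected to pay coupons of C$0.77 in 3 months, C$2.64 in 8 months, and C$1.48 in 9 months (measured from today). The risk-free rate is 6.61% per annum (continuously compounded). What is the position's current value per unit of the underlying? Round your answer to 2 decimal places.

PV(remaining coupons) I = 0.77·e^(−0.0661·3/12) + 2.64·e^(−0.0661·8/12) + 1.48·e^(−0.0661·9/12) = 4.6920
Current forward F = (S − I)·e^(rT) = (121.58 − 4.6920)·e^(0.0661·12/12) = 116.8880 × 1.068334 = 124.8754
Value (long) = (F − K)·e^(−rT) = (124.8754 − 123.34) × 0.936037 = 1.4372
Value = C$1.44

C$1.44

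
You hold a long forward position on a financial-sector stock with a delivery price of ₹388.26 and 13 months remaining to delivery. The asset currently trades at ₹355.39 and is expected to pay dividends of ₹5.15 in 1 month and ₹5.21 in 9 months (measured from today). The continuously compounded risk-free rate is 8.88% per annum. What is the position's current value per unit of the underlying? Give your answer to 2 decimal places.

PV(remaining dividends) I = 5.15·e^(−0.0888·1/12) + 5.21·e^(−0.0888·9/12) = 9.9863
Current forward F = (S − I)·e^(rT) = (355.39 − 9.9863)·e^(0.0888·13/12) = 345.4037 × 1.100979 = 380.2822
Value (long) = (F − K)·e^(−rT) = (380.2822 − 388.26) × 0.908282 = -7.2461
Value = -₹7.25

-₹7.25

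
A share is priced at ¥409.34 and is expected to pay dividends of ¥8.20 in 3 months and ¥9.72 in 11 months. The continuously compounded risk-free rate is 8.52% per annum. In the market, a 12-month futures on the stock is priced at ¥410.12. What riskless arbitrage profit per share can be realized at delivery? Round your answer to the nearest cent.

PV(dividends) I = 8.20·e^(−0.0852·3/12) + 9.72·e^(−0.0852·11/12) = 17.0169
Fair futures F* = (S − I)·e^(rT) = (409.34 − 17.0169)·e^0.085200 = 392.3231 × 1.088935 = 427.2144
Market ¥410.12 < fair 427.2144: forward underpriced → reverse cash-and-carry (short the stock, invest proceeds at r, pay the dividends, go long the forward).
Profit at T = |F_mkt − F*| = |410.12 − 427.2144| = ¥17.09 per share

¥17.09 per share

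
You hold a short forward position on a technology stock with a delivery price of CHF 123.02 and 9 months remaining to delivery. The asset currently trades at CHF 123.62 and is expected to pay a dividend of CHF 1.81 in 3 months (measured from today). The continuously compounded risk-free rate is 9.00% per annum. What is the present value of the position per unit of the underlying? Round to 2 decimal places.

PV(remaining dividends) I = 1.81·e^(−0.0900·3/12) = 1.7697
Current forward F = (S − I)·e^(rT) = (123.62 − 1.7697)·e^(0.0900·9/12) = 121.8503 × 1.069830 = 130.3591
Value (long) = (F − K)·e^(−rT) = (130.3591 − 123.02) × 0.934728 = 6.8601
Short position value = −(long value) = -CHF 6.86

-CHF 6.86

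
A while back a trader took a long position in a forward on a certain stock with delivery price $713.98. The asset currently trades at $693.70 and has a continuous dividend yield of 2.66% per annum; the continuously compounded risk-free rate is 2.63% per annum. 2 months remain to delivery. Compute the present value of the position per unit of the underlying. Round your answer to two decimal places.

-$20.23

Current fair forward for the remaining 2 months: F = S·e^((r − q)·T), (r − q) = 0.0263 − 0.0266 = -0.0003
F = 693.70 · e^(-0.0003 × 2/12) = 693.70 × 0.999950 = 693.6653
Value of long forward = (F − K)·e^(−rT) = (693.6653 − 713.98) · e^(−0.0263·2/12)
= -20.3147 × 0.995626 = -20.23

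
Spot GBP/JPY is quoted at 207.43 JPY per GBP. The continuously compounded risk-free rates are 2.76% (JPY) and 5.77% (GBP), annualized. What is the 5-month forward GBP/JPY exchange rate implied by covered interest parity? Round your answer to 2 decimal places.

F = S·e^((r_JPY − r_GBP)T) = 207.43 · e^((0.0276 − 0.0577) × 5/12)
= 207.43 · e^-0.012542 = 207.43 × 0.987536
F = 204.84 JPY per GBP

204.84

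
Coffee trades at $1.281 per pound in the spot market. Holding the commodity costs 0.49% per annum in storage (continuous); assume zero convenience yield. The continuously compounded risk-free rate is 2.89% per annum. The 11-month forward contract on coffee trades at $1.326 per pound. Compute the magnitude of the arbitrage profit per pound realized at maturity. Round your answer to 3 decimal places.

$0.005 per pound

Fair forward: F* = S·e^(carry·T), with carry = (r + u) = 0.0289 + 0.0049 = 0.0338
F* = 1.281 · e^(0.0338 × 11/12) = 1.281 · e^0.030983 = 1.281 × 1.031468 = $1.3213
Market $1.326 > fair $1.3213: forward overpriced → cash-and-carry (buy spot, short the forward).
At maturity, profit = |F_mkt − F*| = |1.326 − 1.3213| = $0.005 per pound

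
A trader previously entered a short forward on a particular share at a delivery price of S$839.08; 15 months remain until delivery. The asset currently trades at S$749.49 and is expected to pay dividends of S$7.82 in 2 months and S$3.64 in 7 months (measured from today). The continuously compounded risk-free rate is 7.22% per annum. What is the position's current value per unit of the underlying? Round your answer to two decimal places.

PV(remaining dividends) I = 7.82·e^(−0.0722·2/12) + 3.64·e^(−0.0722·7/12) = 11.2163
Current forward F = (S − I)·e^(rT) = (749.49 − 11.2163)·e^(0.0722·15/12) = 738.2737 × 1.094448 = 808.0022
Value (long) = (F − K)·e^(−rT) = (808.0022 − 839.08) × 0.913703 = -28.3959
Short position value = −(long value) = S$28.40

S$28.40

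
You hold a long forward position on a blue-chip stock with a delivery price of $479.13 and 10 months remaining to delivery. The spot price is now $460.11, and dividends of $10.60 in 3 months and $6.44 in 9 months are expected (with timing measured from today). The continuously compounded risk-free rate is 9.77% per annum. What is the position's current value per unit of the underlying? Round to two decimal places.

$2.11

PV(remaining dividends) I = 10.60·e^(−0.0977·3/12) + 6.44·e^(−0.0977·9/12) = 16.3292
Current forward F = (S − I)·e^(rT) = (460.11 − 16.3292)·e^(0.0977·10/12) = 443.7808 × 1.084823 = 481.4236
Value (long) = (F − K)·e^(−rT) = (481.4236 − 479.13) × 0.921810 = 2.1143
Value = $2.11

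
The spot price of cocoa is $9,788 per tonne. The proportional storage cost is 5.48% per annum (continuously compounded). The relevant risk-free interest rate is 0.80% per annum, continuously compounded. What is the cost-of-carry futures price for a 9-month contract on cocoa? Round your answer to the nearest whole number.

$10,260 per tonne

Net carry = r + u − y = 0.0080 + 0.0548 − 0.0000 = 0.0628
F = S·e^((r+u−y)T) = 9788 · e^(0.0628 × 9/12) = 9788 · e^0.047100
= 9788 × 1.048227 = $10,260 per tonne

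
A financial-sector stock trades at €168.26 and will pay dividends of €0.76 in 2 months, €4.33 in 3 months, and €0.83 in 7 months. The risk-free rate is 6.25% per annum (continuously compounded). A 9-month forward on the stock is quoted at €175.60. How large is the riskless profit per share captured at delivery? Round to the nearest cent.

€5.36 per share

PV(dividends) I = 0.76·e^(−0.0625·2/12) + 4.33·e^(−0.0625·3/12) + 0.83·e^(−0.0625·7/12) = 5.8153
Fair forward F* = (S − I)·e^(rT) = (168.26 − 5.8153)·e^0.046875 = 162.4447 × 1.047991 = 170.2406
Market €175.60 > fair 170.2406: forward overpriced → cash-and-carry (borrow at r, buy the stock and collect the dividends, short the forward).
Profit at T = |F_mkt − F*| = |175.60 − 170.2406| = €5.36 per share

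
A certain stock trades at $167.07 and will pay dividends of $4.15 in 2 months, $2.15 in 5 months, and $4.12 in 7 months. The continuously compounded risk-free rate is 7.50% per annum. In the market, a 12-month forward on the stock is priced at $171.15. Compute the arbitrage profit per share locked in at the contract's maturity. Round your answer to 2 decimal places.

PV(dividends) I = 4.15·e^(−0.0750·2/12) + 2.15·e^(−0.0750·5/12) + 4.12·e^(−0.0750·7/12) = 10.1259
Fair forward F* = (S − I)·e^(rT) = (167.07 − 10.1259)·e^0.075000 = 156.9441 × 1.077884 = 169.1675
Market $171.15 > fair 169.1675: forward overpriced → cash-and-carry (borrow at r, buy the stock and collect the dividends, short the forward).
Profit at T = |F_mkt − F*| = |171.15 − 169.1675| = $1.98 per share

$1.98 per share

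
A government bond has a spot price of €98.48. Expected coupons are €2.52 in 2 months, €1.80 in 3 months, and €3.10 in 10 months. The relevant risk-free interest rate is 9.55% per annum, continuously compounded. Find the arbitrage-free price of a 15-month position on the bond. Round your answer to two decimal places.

PV(coupons) I = 2.52·e^(−0.0955·2/12) + 1.80·e^(−0.0955·3/12) + 3.10·e^(−0.0955·10/12)
I = 2.4802 + 1.7575 + 2.8629 = 7.1006
F = (S − I)·e^(rT) = (98.48 − 7.1006) · e^(0.0955·15/12)
= 91.3794 · e^0.119375 = 91.3794 × 1.126792 = €102.97

€102.97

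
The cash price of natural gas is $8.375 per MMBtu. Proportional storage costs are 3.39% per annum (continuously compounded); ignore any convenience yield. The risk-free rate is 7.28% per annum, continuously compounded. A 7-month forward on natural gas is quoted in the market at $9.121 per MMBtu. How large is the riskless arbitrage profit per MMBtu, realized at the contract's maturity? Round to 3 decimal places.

$0.208 per MMBtu

Fair forward: F* = S·e^(carry·T), with carry = (r + u) = 0.0728 + 0.0339 = 0.1067
F* = 8.375 · e^(0.1067 × 7/12) = 8.375 · e^0.062242 = 8.375 × 1.064220 = $8.9128
Market $9.121 > fair $8.9128: forward overpriced → cash-and-carry (buy spot, short the forward).
At maturity, profit = |F_mkt − F*| = |9.121 − 8.9128| = $0.208 per MMBtu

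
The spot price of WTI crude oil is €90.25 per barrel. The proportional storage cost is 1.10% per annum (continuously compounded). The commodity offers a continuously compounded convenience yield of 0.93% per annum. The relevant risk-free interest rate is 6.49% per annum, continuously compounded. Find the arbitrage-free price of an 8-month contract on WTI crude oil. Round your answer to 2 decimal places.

Net carry = r + u − y = 0.0649 + 0.0110 − 0.0093 = 0.0666
F = S·e^((r+u−y)T) = 90.25 · e^(0.0666 × 8/12) = 90.25 · e^0.044400
= 90.25 × 1.045400 = €94.35 per barrel

€94.35 per barrel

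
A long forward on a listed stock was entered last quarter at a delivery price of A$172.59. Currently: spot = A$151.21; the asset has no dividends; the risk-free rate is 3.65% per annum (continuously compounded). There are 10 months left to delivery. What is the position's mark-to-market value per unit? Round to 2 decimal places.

Current fair forward for the remaining 10 months: F = S·e^(r·T), r = 0.0365
F = 151.21 · e^(0.0365 × 10/12) = 151.21 × 1.030884 = 155.8800
Value of long forward = (F − K)·e^(−rT) = (155.8800 − 172.59) · e^(−0.0365·10/12)
= -16.7100 × 0.970041 = -16.21

-A$16.21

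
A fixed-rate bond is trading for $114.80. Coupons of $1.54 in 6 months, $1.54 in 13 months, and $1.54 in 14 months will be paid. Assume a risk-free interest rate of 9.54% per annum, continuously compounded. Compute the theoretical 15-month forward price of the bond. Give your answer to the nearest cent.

$124.57

PV(coupons) I = 1.54·e^(−0.0954·6/12) + 1.54·e^(−0.0954·13/12) + 1.54·e^(−0.0954·14/12)
I = 1.4683 + 1.3888 + 1.3778 = 4.2349
F = (S − I)·e^(rT) = (114.80 − 4.2349) · e^(0.0954·15/12)
= 110.5651 · e^0.119250 = 110.5651 × 1.126652 = $124.57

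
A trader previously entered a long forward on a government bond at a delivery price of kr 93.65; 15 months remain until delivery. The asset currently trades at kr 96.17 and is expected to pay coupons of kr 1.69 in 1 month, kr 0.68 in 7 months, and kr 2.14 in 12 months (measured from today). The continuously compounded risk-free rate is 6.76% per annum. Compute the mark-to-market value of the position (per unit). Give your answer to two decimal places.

kr 5.77

PV(remaining coupons) I = 1.69·e^(−0.0676·1/12) + 0.68·e^(−0.0676·7/12) + 2.14·e^(−0.0676·12/12) = 4.3343
Current forward F = (S − I)·e^(rT) = (96.17 − 4.3343)·e^(0.0676·15/12) = 91.8357 × 1.088173 = 99.9331
Value (long) = (F − K)·e^(−rT) = (99.9331 − 93.65) × 0.918972 = 5.7740
Value = kr 5.77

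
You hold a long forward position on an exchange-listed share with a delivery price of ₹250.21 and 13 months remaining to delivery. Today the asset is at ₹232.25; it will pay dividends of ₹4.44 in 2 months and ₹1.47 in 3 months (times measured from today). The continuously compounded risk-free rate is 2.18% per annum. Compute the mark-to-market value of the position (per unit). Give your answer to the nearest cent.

PV(remaining dividends) I = 4.44·e^(−0.0218·2/12) + 1.47·e^(−0.0218·3/12) = 5.8859
Current forward F = (S − I)·e^(rT) = (232.25 − 5.8859)·e^(0.0218·13/12) = 226.3641 × 1.023898 = 231.7737
Value (long) = (F − K)·e^(−rT) = (231.7737 − 250.21) × 0.976660 = -18.0060
Value = -₹18.01

-₹18.01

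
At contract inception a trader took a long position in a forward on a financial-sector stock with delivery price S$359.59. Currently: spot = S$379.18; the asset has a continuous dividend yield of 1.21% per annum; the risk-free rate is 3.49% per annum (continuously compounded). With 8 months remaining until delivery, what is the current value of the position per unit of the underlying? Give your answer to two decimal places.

Current fair forward for the remaining 8 months: F = S·e^((r − q)·T), (r − q) = 0.0349 − 0.0121 = 0.0228
F = 379.18 · e^(0.0228 × 8/12) = 379.18 × 1.015316 = 384.9875
Value of long forward = (F − K)·e^(−rT) = (384.9875 − 359.59) · e^(−0.0349·8/12)
= 25.3975 × 0.977002 = 24.81

S$24.81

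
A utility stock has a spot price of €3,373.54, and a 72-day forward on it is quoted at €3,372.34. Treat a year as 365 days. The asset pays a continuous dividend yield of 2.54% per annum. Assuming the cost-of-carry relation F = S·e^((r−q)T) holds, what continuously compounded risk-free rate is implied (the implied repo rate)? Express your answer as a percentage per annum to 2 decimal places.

From F = S·e^((r−q)T): (r − q) = ln(F/S)/T
ln(3372.34/3373.54) = ln(0.999644) = -0.000356
(r − q) = -0.000356 / (72/365) = -0.001805
r = ln(F/S)/T + q = -0.001805 + 0.0254 = 0.023595
r = 2.36%

2.36%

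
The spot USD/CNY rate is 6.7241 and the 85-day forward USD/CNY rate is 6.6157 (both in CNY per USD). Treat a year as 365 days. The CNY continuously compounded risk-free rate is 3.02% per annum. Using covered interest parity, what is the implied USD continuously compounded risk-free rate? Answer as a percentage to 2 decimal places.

F = S·e^((r_CNY − r_USD)T) ⇒ r_USD = r_CNY − ln(F/S)/T
ln(6.6157/6.7241) = -0.016252; /(85/365) = -0.069788
r_USD = 0.0302 + 0.069788 = 0.099988
r_USD = 10.00%

10.00%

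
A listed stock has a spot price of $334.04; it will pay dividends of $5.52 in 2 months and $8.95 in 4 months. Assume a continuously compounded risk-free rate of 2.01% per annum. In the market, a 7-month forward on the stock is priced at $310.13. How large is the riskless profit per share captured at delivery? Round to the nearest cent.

$13.29 per share

PV(dividends) I = 5.52·e^(−0.0201·2/12) + 8.95·e^(−0.0201·4/12) = 14.3918
Fair forward F* = (S − I)·e^(rT) = (334.04 − 14.3918)·e^0.011725 = 319.6482 × 1.011794 = 323.4181
Market $310.13 < fair 323.4181: forward underpriced → reverse cash-and-carry (short the stock, invest proceeds at r, pay the dividends, go long the forward).
Profit at T = |F_mkt − F*| = |310.13 − 323.4181| = $13.29 per share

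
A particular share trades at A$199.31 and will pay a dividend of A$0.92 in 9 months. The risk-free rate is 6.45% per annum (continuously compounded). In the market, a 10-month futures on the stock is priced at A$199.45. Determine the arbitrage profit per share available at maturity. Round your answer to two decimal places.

A$9.94 per share

PV(dividends) I = 0.92·e^(−0.0645·9/12) = 0.8766
Fair futures F* = (S − I)·e^(rT) = (199.31 − 0.8766)·e^0.053750 = 198.4334 × 1.055221 = 209.3911
Market A$199.45 < fair 209.3911: forward underpriced → reverse cash-and-carry (short the stock, invest proceeds at r, pay the dividends, go long the forward).
Profit at T = |F_mkt − F*| = |199.45 − 209.3911| = A$9.94 per share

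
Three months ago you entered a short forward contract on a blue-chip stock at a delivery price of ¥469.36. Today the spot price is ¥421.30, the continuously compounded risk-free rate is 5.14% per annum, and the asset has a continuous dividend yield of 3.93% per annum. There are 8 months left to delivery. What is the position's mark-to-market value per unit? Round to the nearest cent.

Current fair forward for the remaining 8 months: F = S·e^((r − q)·T), (r − q) = 0.0514 − 0.0393 = 0.0121
F = 421.30 · e^(0.0121 × 8/12) = 421.30 × 1.008099 = 424.7121
Value of long forward = (F − K)·e^(−rT) = (424.7121 − 469.36) · e^(−0.0514·8/12)
= -44.6479 × 0.966314 = -43.14
Short position value = −(long value) = ¥43.14

¥43.14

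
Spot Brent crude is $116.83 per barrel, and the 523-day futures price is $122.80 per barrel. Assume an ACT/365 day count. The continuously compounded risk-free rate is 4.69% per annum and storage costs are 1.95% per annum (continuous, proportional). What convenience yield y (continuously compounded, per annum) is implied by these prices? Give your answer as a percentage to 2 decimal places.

F = S·e^((r+u−y)T) ⇒ (r+u−y) = ln(F/S)/T
ln(122.80/116.83) = 0.049837; /T ⇒ 0.034781
y = r + u − ln(F/S)/T = 0.0469 + 0.0195 − 0.034781 = 0.031619
y = 3.16%

3.16%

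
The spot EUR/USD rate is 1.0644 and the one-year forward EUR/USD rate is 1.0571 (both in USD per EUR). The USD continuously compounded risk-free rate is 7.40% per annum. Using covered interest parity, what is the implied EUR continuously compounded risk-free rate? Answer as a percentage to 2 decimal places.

F = S·e^((r_USD − r_EUR)T) ⇒ r_EUR = r_USD − ln(F/S)/T
ln(1.0571/1.0644) = -0.006882; /(12/12) = -0.006882
r_EUR = 0.0740 + 0.006882 = 0.080882
r_EUR = 8.09%

8.09%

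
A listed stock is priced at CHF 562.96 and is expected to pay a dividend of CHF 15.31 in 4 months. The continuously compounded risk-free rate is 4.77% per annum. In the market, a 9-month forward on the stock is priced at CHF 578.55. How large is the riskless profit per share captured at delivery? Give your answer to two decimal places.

CHF 10.70 per share

PV(dividends) I = 15.31·e^(−0.0477·4/12) = 15.0685
Fair forward F* = (S − I)·e^(rT) = (562.96 − 15.0685)·e^0.035775 = 547.8915 × 1.036423 = 567.8474
Market CHF 578.55 > fair 567.8474: forward overpriced → cash-and-carry (borrow at r, buy the stock and collect the dividends, short the forward).
Profit at T = |F_mkt − F*| = |578.55 − 567.8474| = CHF 10.70 per share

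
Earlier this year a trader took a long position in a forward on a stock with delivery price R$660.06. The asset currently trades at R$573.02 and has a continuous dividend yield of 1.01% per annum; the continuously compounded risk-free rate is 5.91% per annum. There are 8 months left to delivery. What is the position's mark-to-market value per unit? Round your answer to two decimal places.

Current fair forward for the remaining 8 months: F = S·e^((r − q)·T), (r − q) = 0.0591 − 0.0101 = 0.0490
F = 573.02 · e^(0.0490 × 8/12) = 573.02 × 1.033206 = 592.0477
Value of long forward = (F − K)·e^(−rT) = (592.0477 − 660.06) · e^(−0.0591·8/12)
= -68.0123 × 0.961366 = -65.38

-R$65.38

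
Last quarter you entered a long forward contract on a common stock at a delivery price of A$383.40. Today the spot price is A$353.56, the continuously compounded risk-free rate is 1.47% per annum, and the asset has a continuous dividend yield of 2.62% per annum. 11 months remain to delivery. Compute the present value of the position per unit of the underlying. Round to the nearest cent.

Current fair forward for the remaining 11 months: F = S·e^((r − q)·T), (r − q) = 0.0147 − 0.0262 = -0.0115
F = 353.56 · e^(-0.0115 × 11/12) = 353.56 × 0.989514 = 349.8526
Value of long forward = (F − K)·e^(−rT) = (349.8526 − 383.40) · e^(−0.0147·11/12)
= -33.5474 × 0.986615 = -33.10

-A$33.10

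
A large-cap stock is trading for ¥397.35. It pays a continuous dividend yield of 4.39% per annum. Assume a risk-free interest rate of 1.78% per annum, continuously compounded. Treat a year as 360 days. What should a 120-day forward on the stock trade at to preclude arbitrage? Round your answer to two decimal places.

¥393.91

F = S·e^((r − q)T) = 397.35 · e^((0.0178 − 0.0439) × 120/360)
= 397.35 · e^-0.008700 = 397.35 × 0.991338
F = ¥393.91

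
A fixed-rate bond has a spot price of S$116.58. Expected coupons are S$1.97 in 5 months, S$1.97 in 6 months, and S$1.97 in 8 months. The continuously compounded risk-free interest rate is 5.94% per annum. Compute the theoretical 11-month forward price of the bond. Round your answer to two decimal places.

S$117.06

PV(coupons) I = 1.97·e^(−0.0594·5/12) + 1.97·e^(−0.0594·6/12) + 1.97·e^(−0.0594·8/12)
I = 1.9218 + 1.9124 + 1.8935 = 5.7277
F = (S − I)·e^(rT) = (116.58 − 5.7277) · e^(0.0594·11/12)
= 110.8523 · e^0.054450 = 110.8523 × 1.055960 = S$117.06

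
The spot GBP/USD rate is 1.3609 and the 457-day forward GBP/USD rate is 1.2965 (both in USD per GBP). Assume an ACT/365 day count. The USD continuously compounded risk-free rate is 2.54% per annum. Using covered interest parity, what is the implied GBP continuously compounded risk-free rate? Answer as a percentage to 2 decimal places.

6.41%

F = S·e^((r_USD − r_GBP)T) ⇒ r_GBP = r_USD − ln(F/S)/T
ln(1.2965/1.3609) = -0.048478; /(457/365) = -0.038719
r_GBP = 0.0254 + 0.038719 = 0.064119
r_GBP = 6.41%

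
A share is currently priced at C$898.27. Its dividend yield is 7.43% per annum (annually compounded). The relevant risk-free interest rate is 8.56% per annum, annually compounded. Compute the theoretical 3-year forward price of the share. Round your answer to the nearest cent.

C$926.91

F = S · (1+r)^T / (1+q)^T
= 898.27 × 1.279409 / 1.239872 = 898.27 × 1.031888
F = C$926.91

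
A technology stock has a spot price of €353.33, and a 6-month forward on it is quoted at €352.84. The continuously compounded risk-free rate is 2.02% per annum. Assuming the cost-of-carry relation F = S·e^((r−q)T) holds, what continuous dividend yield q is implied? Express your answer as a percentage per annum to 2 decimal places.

From F = S·e^((r−q)T): (r − q) = ln(F/S)/T
ln(352.84/353.33) = ln(0.998613) = -0.001388
(r − q) = -0.001388 / (6/12) = -0.002776
q = r − ln(F/S)/T = 0.0202 + 0.002776 = 0.022976
q = 2.30%

2.30%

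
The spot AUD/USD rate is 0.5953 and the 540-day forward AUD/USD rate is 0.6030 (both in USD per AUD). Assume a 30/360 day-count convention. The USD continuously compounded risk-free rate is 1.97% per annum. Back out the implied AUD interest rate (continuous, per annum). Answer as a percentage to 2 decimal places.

1.11%

F = S·e^((r_USD − r_AUD)T) ⇒ r_AUD = r_USD − ln(F/S)/T
ln(0.6030/0.5953) = 0.012852; /(540/360) = 0.008568
r_AUD = 0.0197 − 0.008568 = 0.011132
r_AUD = 1.11%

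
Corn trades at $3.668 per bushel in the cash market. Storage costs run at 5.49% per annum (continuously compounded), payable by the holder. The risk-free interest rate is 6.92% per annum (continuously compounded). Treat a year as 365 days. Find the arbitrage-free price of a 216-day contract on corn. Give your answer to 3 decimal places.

Net carry = r + u − y = 0.0692 + 0.0549 − 0.0000 = 0.1241
F = S·e^((r+u−y)T) = 3.668 · e^(0.1241 × 216/365) = 3.668 · e^0.073440
= 3.668 × 1.076204 = $3.948 per bushel

$3.948 per bushel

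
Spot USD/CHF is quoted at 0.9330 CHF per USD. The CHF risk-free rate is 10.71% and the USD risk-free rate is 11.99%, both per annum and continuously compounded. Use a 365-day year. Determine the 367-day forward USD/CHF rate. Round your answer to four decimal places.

0.9211

F = S·e^((r_CHF − r_USD)T) = 0.9330 · e^((0.1071 − 0.1199) × 367/365)
= 0.9330 · e^-0.012870 = 0.9330 × 0.987212
F = 0.9211 CHF per USD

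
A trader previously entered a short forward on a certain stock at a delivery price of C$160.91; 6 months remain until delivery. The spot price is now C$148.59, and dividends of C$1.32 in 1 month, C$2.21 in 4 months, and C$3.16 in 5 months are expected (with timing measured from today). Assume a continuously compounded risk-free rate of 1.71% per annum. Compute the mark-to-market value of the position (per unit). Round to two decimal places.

C$17.60

PV(remaining dividends) I = 1.32·e^(−0.0171·1/12) + 2.21·e^(−0.0171·4/12) + 3.16·e^(−0.0171·5/12) = 6.6531
Current forward F = (S − I)·e^(rT) = (148.59 − 6.6531)·e^(0.0171·6/12) = 141.9369 × 1.008587 = 143.1557
Value (long) = (F − K)·e^(−rT) = (143.1557 − 160.91) × 0.991486 = -17.6031
Short position value = −(long value) = C$17.60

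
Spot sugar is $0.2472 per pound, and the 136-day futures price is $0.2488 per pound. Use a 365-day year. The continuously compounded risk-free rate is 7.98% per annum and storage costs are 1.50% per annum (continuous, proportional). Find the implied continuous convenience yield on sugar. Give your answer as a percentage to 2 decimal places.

F = S·e^((r+u−y)T) ⇒ (r+u−y) = ln(F/S)/T
ln(0.2488/0.2472) = 0.006452; /T ⇒ 0.017316
y = r + u − ln(F/S)/T = 0.0798 + 0.0150 − 0.017316 = 0.077484
y = 7.75%

7.75%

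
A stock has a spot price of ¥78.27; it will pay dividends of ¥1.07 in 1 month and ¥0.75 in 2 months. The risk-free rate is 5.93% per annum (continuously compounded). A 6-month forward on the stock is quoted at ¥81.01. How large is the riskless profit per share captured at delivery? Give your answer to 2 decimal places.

¥2.25 per share

PV(dividends) I = 1.07·e^(−0.0593·1/12) + 0.75·e^(−0.0593·2/12) = 1.8073
Fair forward F* = (S − I)·e^(rT) = (78.27 − 1.8073)·e^0.029650 = 76.4627 × 1.030094 = 78.7638
Market ¥81.01 > fair 78.7638: forward overpriced → cash-and-carry (borrow at r, buy the stock and collect the dividends, short the forward).
Profit at T = |F_mkt − F*| = |81.01 − 78.7638| = ¥2.25 per share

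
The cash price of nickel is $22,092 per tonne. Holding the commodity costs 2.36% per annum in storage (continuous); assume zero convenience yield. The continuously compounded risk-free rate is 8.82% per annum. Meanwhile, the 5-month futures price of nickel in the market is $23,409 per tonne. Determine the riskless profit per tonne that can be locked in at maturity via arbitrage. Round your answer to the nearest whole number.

Fair futures: F* = S·e^(carry·T), with carry = (r + u) = 0.0882 + 0.0236 = 0.1118
F* = 22092 · e^(0.1118 × 5/12) = 22092 · e^0.046583 = 22092 × 1.047685 = $23145.4570
Market $23409 > fair $23145.4570: forward overpriced → cash-and-carry (buy spot, short the forward).
At maturity, profit = |F_mkt − F*| = |23409 − 23145.4570| = $264 per tonne

$264 per tonne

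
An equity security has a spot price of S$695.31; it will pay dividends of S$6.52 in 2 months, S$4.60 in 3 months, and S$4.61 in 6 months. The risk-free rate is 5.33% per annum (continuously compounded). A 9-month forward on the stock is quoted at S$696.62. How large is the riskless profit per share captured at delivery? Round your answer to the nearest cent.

S$10.93 per share

PV(dividends) I = 6.52·e^(−0.0533·2/12) + 4.60·e^(−0.0533·3/12) + 4.61·e^(−0.0533·6/12) = 15.4902
Fair forward F* = (S − I)·e^(rT) = (695.31 − 15.4902)·e^0.039975 = 679.8198 × 1.040785 = 707.5463
Market S$696.62 < fair 707.5463: forward underpriced → reverse cash-and-carry (short the stock, invest proceeds at r, pay the dividends, go long the forward).
Profit at T = |F_mkt − F*| = |696.62 − 707.5463| = S$10.93 per share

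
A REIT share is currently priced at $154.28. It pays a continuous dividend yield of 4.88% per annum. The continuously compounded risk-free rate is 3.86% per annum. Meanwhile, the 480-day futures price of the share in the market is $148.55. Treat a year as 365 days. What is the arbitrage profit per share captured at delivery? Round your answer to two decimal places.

Fair futures: F* = S·e^(carry·T), with carry = (r − q) = 0.0386 − 0.0488 = -0.0102
F* = 154.28 · e^(-0.0102 × 480/365) = 154.28 · e^-0.013414 = 154.28 × 0.986676 = $152.2244
Market $148.55 < fair $152.2244: forward underpriced → reverse cash-and-carry (short spot, go long the forward).
At maturity, profit = |F_mkt − F*| = |148.55 − 152.2244| = $3.67 per share

$3.67 per share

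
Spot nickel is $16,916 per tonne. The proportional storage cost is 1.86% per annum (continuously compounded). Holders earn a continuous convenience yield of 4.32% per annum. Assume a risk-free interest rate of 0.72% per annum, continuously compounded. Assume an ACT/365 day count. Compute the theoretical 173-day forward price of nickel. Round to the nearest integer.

$16,777 per tonne

Net carry = r + u − y = 0.0072 + 0.0186 − 0.0432 = -0.0174
F = S·e^((r+u−y)T) = 16916 · e^(-0.0174 × 173/365) = 16916 · e^-0.008247
= 16916 × 0.991787 = $16,777 per tonne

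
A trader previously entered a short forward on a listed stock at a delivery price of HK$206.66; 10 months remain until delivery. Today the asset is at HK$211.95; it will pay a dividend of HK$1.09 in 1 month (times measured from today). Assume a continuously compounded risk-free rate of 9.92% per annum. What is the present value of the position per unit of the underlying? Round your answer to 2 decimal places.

-HK$20.61

PV(remaining dividends) I = 1.09·e^(−0.0992·1/12) = 1.0810
Current forward F = (S − I)·e^(rT) = (211.95 − 1.0810)·e^(0.0992·10/12) = 210.8690 × 1.086180 = 229.0417
Value (long) = (F − K)·e^(−rT) = (229.0417 − 206.66) × 0.920658 = 20.6059
Short position value = −(long value) = -HK$20.61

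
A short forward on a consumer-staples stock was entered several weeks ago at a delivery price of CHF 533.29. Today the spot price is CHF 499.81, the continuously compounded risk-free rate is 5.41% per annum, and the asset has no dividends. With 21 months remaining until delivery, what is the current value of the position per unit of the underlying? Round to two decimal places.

-CHF 14.69

Current fair forward for the remaining 21 months: F = S·e^(r·T), r = 0.0541
F = 499.81 · e^(0.0541 × 21/12) = 499.81 × 1.099302 = 549.4421
Value of long forward = (F − K)·e^(−rT) = (549.4421 − 533.29) · e^(−0.0541·21/12)
= 16.1521 × 0.909669 = 14.69
Short position value = −(long value) = -CHF 14.69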